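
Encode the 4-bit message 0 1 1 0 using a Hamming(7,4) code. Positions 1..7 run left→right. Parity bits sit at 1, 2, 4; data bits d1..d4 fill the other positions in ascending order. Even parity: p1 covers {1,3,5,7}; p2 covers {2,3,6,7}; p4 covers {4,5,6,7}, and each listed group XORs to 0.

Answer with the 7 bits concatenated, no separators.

1100110

Place data at non-parity positions: p1 p2 0 p4 1 1 0
p1 (pos 1,3,5,7): XOR of data positions = 0⊕1⊕0 = 1
p2 (pos 2,3,6,7): XOR of data positions = 0⊕1⊕0 = 1
p4 (pos 4,5,6,7): XOR of data positions = 1⊕1⊕0 = 0
Codeword: 1100110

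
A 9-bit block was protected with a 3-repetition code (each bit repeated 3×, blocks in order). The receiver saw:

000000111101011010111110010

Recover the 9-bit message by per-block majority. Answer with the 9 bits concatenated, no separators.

Block 1 (000): 0 ones → 0
Block 2 (000): 0 ones → 0
Block 3 (111): 3 ones → 1
Block 4 (101): 2 ones → 1
Block 5 (011): 2 ones → 1
Block 6 (010): 1 one → 0
Block 7 (111): 3 ones → 1
Block 8 (110): 2 ones → 1
Block 9 (010): 1 one → 0

001110110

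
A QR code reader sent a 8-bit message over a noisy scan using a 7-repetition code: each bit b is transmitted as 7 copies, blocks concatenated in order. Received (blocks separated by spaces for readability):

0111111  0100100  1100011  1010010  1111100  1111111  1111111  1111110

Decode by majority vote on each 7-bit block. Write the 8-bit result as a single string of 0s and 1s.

10101111

Block 1 (0111111): 6 ones → 1
Block 2 (0100100): 2 ones → 0
Block 3 (1100011): 4 ones → 1
Block 4 (1010010): 3 ones → 0
Block 5 (1111100): 5 ones → 1
Block 6 (1111111): 7 ones → 1
Block 7 (1111111): 7 ones → 1
Block 8 (1111110): 6 ones → 1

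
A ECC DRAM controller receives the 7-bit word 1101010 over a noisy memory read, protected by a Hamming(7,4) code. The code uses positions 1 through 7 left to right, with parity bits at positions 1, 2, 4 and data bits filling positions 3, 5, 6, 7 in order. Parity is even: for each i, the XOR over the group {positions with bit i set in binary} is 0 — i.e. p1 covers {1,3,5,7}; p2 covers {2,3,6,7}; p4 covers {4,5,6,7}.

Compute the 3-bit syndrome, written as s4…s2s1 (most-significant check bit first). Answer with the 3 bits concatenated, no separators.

s1 (pos 1,3,5,7): 1⊕0⊕0⊕0 = 1
s2 (pos 2,3,6,7): 1⊕0⊕1⊕0 = 0
s4 (pos 4,5,6,7): 1⊕0⊕1⊕0 = 0
Syndrome s4…s1 = 001 → error at position 1.

001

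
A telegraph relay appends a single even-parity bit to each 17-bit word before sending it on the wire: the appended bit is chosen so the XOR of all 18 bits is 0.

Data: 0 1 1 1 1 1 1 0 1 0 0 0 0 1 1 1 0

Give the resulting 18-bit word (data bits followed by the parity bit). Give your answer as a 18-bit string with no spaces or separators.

011111101000011100

XOR of the 17 data bits: 0⊕1⊕1⊕1⊕1⊕1⊕1⊕0⊕1⊕0⊕0⊕0⊕0⊕1⊕1⊕1⊕0 = 0
Parity bit = 0 (so all 18 bits XOR to 0).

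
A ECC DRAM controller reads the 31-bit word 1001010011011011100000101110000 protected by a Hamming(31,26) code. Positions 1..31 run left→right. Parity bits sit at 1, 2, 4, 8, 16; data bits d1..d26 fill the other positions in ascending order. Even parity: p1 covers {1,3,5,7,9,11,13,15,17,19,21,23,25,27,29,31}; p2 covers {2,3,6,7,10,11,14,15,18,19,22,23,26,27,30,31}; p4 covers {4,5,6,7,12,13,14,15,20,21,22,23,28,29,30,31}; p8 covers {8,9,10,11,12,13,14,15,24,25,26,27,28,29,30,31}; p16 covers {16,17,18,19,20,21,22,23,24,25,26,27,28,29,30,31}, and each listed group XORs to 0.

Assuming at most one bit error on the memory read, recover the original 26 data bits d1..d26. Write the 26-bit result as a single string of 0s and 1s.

s1 (pos 1,3,5,7,9,11,13,15,17,19,21,23,25,27,29,31): 1⊕0⊕0⊕0⊕1⊕0⊕1⊕1⊕1⊕0⊕0⊕1⊕1⊕1⊕0⊕0 = 0
s2 (pos 2,3,6,7,10,11,14,15,18,19,22,23,26,27,30,31): 0⊕0⊕1⊕0⊕1⊕0⊕0⊕1⊕0⊕0⊕0⊕1⊕1⊕1⊕0⊕0 = 0
s4 (pos 4,5,6,7,12,13,14,15,20,21,22,23,28,29,30,31): 1⊕0⊕1⊕0⊕1⊕1⊕0⊕1⊕0⊕0⊕0⊕1⊕0⊕0⊕0⊕0 = 0
s8 (pos 8,9,10,11,12,13,14,15,24,25,26,27,28,29,30,31): 0⊕1⊕1⊕0⊕1⊕1⊕0⊕1⊕0⊕1⊕1⊕1⊕0⊕0⊕0⊕0 = 0
s16 (pos 16,17,18,19,20,21,22,23,24,25,26,27,28,29,30,31): 1⊕1⊕0⊕0⊕0⊕0⊕0⊕1⊕0⊕1⊕1⊕1⊕0⊕0⊕0⊕0 = 0
Syndrome s16…s1 = 00000 → no error.
Read data bits from positions 3,5,6,7,9,10,11,12,13,14,15,17,18,19,20,21,22,23,24,25,26,27,28,29,30,31: 00101101101100000101110000

00101101101100000101110000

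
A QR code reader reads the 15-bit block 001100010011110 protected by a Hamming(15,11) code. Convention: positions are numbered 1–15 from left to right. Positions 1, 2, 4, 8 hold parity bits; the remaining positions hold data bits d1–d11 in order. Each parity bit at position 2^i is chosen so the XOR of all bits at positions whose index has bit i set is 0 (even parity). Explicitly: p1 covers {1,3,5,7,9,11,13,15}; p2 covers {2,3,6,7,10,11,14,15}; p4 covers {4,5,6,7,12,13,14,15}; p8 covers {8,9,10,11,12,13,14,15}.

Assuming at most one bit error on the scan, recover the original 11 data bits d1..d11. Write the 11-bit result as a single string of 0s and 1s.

s1 (pos 1,3,5,7,9,11,13,15): 0⊕1⊕0⊕0⊕0⊕1⊕1⊕0 = 1
s2 (pos 2,3,6,7,10,11,14,15): 0⊕1⊕0⊕0⊕0⊕1⊕1⊕0 = 1
s4 (pos 4,5,6,7,12,13,14,15): 1⊕0⊕0⊕0⊕1⊕1⊕1⊕0 = 0
s8 (pos 8,9,10,11,12,13,14,15): 1⊕0⊕0⊕1⊕1⊕1⊕1⊕0 = 1
Syndrome s8…s1 = 1011 → error at position 11.
Flip position 11: 001100010011110 → 001100010001110
Read data bits from positions 3,5,6,7,9,10,11,12,13,14,15: 10000001110

10000001110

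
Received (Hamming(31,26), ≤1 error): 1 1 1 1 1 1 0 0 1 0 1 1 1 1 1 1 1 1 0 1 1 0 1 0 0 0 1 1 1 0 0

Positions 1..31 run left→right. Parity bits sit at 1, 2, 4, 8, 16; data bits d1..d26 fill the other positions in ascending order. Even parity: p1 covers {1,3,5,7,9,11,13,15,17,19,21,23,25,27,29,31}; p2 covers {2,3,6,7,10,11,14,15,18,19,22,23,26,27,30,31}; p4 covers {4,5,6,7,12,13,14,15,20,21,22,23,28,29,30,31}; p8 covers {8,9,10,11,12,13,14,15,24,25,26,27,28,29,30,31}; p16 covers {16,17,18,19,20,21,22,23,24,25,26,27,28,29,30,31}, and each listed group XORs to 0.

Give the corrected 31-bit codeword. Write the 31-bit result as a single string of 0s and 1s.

s1 (pos 1,3,5,7,9,11,13,15,17,19,21,23,25,27,29,31): 1⊕1⊕1⊕0⊕1⊕1⊕1⊕1⊕1⊕0⊕1⊕1⊕0⊕1⊕1⊕0 = 0
s2 (pos 2,3,6,7,10,11,14,15,18,19,22,23,26,27,30,31): 1⊕1⊕1⊕0⊕0⊕1⊕1⊕1⊕1⊕0⊕0⊕1⊕0⊕1⊕0⊕0 = 1
s4 (pos 4,5,6,7,12,13,14,15,20,21,22,23,28,29,30,31): 1⊕1⊕1⊕0⊕1⊕1⊕1⊕1⊕1⊕1⊕0⊕1⊕1⊕1⊕0⊕0 = 0
s8 (pos 8,9,10,11,12,13,14,15,24,25,26,27,28,29,30,31): 0⊕1⊕0⊕1⊕1⊕1⊕1⊕1⊕0⊕0⊕0⊕1⊕1⊕1⊕0⊕0 = 1
s16 (pos 16,17,18,19,20,21,22,23,24,25,26,27,28,29,30,31): 1⊕1⊕1⊕0⊕1⊕1⊕0⊕1⊕0⊕0⊕0⊕1⊕1⊕1⊕0⊕0 = 1
Syndrome s16…s1 = 11010 → error at position 26.
Flip position 26: 1111110010111111110110100011100 → 1111110010111111110110100111100

1111110010111111110110100111100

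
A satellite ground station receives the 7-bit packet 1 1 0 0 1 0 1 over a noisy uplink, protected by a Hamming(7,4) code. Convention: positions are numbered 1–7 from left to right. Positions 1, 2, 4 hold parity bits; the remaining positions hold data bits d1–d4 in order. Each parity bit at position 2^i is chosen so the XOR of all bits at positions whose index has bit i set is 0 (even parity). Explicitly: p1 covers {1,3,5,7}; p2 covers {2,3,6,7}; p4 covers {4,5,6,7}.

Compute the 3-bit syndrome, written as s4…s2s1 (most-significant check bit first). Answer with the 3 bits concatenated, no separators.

001

s1 (pos 1,3,5,7): 1⊕0⊕1⊕1 = 1
s2 (pos 2,3,6,7): 1⊕0⊕0⊕1 = 0
s4 (pos 4,5,6,7): 0⊕1⊕0⊕1 = 0
Syndrome s4…s1 = 001 → error at position 1.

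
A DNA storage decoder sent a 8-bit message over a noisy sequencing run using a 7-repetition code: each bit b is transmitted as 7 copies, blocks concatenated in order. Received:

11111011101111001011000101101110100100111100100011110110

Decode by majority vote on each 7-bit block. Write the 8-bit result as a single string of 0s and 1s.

Block 1 (1111101): 6 ones → 1
Block 2 (1101111): 6 ones → 1
Block 3 (0010110): 3 ones → 0
Block 4 (0010110): 3 ones → 0
Block 5 (1110100): 4 ones → 1
Block 6 (1001111): 5 ones → 1
Block 7 (0010001): 2 ones → 0
Block 8 (1110110): 5 ones → 1

11001101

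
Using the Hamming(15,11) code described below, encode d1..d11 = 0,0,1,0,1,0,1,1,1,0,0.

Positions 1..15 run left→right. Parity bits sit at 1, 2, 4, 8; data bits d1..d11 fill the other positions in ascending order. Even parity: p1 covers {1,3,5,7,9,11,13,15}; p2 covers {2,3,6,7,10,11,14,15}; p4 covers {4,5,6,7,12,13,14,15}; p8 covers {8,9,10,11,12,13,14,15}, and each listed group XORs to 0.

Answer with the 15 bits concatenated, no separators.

100101001011100

Place data at non-parity positions: p1 p2 0 p4 0 1 0 p8 1 0 1 1 1 0 0
p1 (pos 1,3,5,7,9,11,13,15): XOR of data positions = 0⊕0⊕0⊕1⊕1⊕1⊕0 = 1
p2 (pos 2,3,6,7,10,11,14,15): XOR of data positions = 0⊕1⊕0⊕0⊕1⊕0⊕0 = 0
p4 (pos 4,5,6,7,12,13,14,15): XOR of data positions = 0⊕1⊕0⊕1⊕1⊕0⊕0 = 1
p8 (pos 8,9,10,11,12,13,14,15): XOR of data positions = 1⊕0⊕1⊕1⊕1⊕0⊕0 = 0
Codeword: 100101001011100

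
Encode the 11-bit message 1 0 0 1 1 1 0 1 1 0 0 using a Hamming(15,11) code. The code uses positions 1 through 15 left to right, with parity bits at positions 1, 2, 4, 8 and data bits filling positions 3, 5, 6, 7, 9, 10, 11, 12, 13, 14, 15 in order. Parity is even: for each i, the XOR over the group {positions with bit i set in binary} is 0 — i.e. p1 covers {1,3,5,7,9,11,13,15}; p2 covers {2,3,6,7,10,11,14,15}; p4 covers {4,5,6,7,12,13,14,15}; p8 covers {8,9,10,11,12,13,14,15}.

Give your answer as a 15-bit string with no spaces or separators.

Place data at non-parity positions: p1 p2 1 p4 0 0 1 p8 1 1 0 1 1 0 0
p1 (pos 1,3,5,7,9,11,13,15): XOR of data positions = 1⊕0⊕1⊕1⊕0⊕1⊕0 = 0
p2 (pos 2,3,6,7,10,11,14,15): XOR of data positions = 1⊕0⊕1⊕1⊕0⊕0⊕0 = 1
p4 (pos 4,5,6,7,12,13,14,15): XOR of data positions = 0⊕0⊕1⊕1⊕1⊕0⊕0 = 1
p8 (pos 8,9,10,11,12,13,14,15): XOR of data positions = 1⊕1⊕0⊕1⊕1⊕0⊕0 = 0
Codeword: 011100101101100

011100101101100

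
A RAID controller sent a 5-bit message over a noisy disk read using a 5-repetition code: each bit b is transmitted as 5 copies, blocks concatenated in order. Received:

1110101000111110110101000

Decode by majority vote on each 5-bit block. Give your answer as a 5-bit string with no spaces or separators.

Block 1 (11101): 4 ones → 1
Block 2 (01000): 1 one → 0
Block 3 (11111): 5 ones → 1
Block 4 (01101): 3 ones → 1
Block 5 (01000): 1 one → 0

10110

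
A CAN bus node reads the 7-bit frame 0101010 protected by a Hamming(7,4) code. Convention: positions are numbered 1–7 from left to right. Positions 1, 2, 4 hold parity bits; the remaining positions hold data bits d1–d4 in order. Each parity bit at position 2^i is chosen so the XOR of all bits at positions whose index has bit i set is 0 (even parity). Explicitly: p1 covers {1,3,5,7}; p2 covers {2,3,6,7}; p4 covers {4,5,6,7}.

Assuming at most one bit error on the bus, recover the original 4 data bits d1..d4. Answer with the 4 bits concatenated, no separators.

0010

s1 (pos 1,3,5,7): 0⊕0⊕0⊕0 = 0
s2 (pos 2,3,6,7): 1⊕0⊕1⊕0 = 0
s4 (pos 4,5,6,7): 1⊕0⊕1⊕0 = 0
Syndrome s4…s1 = 000 → no error.
Read data bits from positions 3,5,6,7: 0010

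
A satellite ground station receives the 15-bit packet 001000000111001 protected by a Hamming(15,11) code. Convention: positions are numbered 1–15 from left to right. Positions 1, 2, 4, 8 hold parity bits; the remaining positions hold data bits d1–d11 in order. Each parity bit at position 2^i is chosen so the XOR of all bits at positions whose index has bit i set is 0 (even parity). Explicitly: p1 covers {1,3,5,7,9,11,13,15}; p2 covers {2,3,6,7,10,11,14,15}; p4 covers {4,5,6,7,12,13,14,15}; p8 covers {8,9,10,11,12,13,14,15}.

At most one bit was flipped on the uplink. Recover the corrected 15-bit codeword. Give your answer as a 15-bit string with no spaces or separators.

s1 (pos 1,3,5,7,9,11,13,15): 0⊕1⊕0⊕0⊕0⊕1⊕0⊕1 = 1
s2 (pos 2,3,6,7,10,11,14,15): 0⊕1⊕0⊕0⊕1⊕1⊕0⊕1 = 0
s4 (pos 4,5,6,7,12,13,14,15): 0⊕0⊕0⊕0⊕1⊕0⊕0⊕1 = 0
s8 (pos 8,9,10,11,12,13,14,15): 0⊕0⊕1⊕1⊕1⊕0⊕0⊕1 = 0
Syndrome s8…s1 = 0001 → error at position 1.
Flip position 1: 001000000111001 → 101000000111001

101000000111001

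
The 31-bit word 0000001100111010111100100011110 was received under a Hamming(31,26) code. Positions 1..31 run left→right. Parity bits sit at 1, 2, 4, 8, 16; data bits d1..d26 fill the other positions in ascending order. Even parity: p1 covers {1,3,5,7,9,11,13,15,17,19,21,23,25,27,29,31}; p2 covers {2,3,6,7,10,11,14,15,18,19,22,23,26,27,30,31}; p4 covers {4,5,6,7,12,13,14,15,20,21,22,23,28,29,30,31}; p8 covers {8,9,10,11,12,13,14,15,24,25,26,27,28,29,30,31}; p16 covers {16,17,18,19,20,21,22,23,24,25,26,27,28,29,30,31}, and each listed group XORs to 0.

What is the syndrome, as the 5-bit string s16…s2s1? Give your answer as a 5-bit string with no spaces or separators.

s1 (pos 1,3,5,7,9,11,13,15,17,19,21,23,25,27,29,31): 0⊕0⊕0⊕1⊕0⊕1⊕1⊕1⊕1⊕1⊕0⊕1⊕0⊕1⊕1⊕0 = 1
s2 (pos 2,3,6,7,10,11,14,15,18,19,22,23,26,27,30,31): 0⊕0⊕0⊕1⊕0⊕1⊕0⊕1⊕1⊕1⊕0⊕1⊕0⊕1⊕1⊕0 = 0
s4 (pos 4,5,6,7,12,13,14,15,20,21,22,23,28,29,30,31): 0⊕0⊕0⊕1⊕1⊕1⊕0⊕1⊕1⊕0⊕0⊕1⊕1⊕1⊕1⊕0 = 1
s8 (pos 8,9,10,11,12,13,14,15,24,25,26,27,28,29,30,31): 1⊕0⊕0⊕1⊕1⊕1⊕0⊕1⊕0⊕0⊕0⊕1⊕1⊕1⊕1⊕0 = 1
s16 (pos 16,17,18,19,20,21,22,23,24,25,26,27,28,29,30,31): 0⊕1⊕1⊕1⊕1⊕0⊕0⊕1⊕0⊕0⊕0⊕1⊕1⊕1⊕1⊕0 = 1
Syndrome s16…s1 = 11101 → error at position 29.

11101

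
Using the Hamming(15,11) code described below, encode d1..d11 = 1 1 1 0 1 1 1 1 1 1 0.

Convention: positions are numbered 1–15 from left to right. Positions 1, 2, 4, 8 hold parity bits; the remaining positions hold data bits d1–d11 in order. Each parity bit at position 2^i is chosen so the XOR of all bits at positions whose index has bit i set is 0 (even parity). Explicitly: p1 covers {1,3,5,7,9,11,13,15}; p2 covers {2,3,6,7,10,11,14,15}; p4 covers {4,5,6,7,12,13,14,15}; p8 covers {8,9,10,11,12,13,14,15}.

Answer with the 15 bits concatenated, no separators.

111111001111110

Place data at non-parity positions: p1 p2 1 p4 1 1 0 p8 1 1 1 1 1 1 0
p1 (pos 1,3,5,7,9,11,13,15): XOR of data positions = 1⊕1⊕0⊕1⊕1⊕1⊕0 = 1
p2 (pos 2,3,6,7,10,11,14,15): XOR of data positions = 1⊕1⊕0⊕1⊕1⊕1⊕0 = 1
p4 (pos 4,5,6,7,12,13,14,15): XOR of data positions = 1⊕1⊕0⊕1⊕1⊕1⊕0 = 1
p8 (pos 8,9,10,11,12,13,14,15): XOR of data positions = 1⊕1⊕1⊕1⊕1⊕1⊕0 = 0
Codeword: 111111001111110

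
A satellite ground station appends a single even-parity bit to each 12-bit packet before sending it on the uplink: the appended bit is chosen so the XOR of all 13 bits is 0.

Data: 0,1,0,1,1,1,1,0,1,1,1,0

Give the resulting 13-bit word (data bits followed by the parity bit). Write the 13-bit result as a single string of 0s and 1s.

0101111011100

XOR of the 12 data bits: 0⊕1⊕0⊕1⊕1⊕1⊕1⊕0⊕1⊕1⊕1⊕0 = 0
Parity bit = 0 (so all 13 bits XOR to 0).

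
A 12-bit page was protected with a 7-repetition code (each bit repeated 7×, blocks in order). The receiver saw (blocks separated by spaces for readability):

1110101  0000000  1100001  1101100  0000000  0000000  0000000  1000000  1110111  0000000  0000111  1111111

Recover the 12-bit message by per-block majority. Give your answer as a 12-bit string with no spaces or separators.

Block 1 (1110101): 5 ones → 1
Block 2 (0000000): 0 ones → 0
Block 3 (1100001): 3 ones → 0
Block 4 (1101100): 4 ones → 1
Block 5 (0000000): 0 ones → 0
Block 6 (0000000): 0 ones → 0
Block 7 (0000000): 0 ones → 0
Block 8 (1000000): 1 one → 0
Block 9 (1110111): 6 ones → 1
Block 10 (0000000): 0 ones → 0
Block 11 (0000111): 3 ones → 0
Block 12 (1111111): 7 ones → 1

100100001001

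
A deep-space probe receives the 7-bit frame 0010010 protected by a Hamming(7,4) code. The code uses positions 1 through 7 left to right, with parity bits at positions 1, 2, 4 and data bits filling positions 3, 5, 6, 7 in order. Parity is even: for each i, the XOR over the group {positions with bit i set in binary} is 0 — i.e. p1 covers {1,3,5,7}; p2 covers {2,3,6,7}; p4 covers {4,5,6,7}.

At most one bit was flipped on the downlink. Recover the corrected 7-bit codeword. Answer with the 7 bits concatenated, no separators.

s1 (pos 1,3,5,7): 0⊕1⊕0⊕0 = 1
s2 (pos 2,3,6,7): 0⊕1⊕1⊕0 = 0
s4 (pos 4,5,6,7): 0⊕0⊕1⊕0 = 1
Syndrome s4…s1 = 101 → error at position 5.
Flip position 5: 0010010 → 0010110

0010110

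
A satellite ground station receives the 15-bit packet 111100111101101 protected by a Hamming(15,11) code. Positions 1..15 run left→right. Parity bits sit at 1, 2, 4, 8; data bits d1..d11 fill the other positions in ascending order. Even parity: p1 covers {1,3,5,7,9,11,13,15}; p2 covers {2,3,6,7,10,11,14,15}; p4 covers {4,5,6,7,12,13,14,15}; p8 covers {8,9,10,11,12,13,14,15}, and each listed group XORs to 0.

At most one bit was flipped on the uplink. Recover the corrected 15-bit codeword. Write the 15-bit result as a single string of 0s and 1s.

s1 (pos 1,3,5,7,9,11,13,15): 1⊕1⊕0⊕1⊕1⊕0⊕1⊕1 = 0
s2 (pos 2,3,6,7,10,11,14,15): 1⊕1⊕0⊕1⊕1⊕0⊕0⊕1 = 1
s4 (pos 4,5,6,7,12,13,14,15): 1⊕0⊕0⊕1⊕1⊕1⊕0⊕1 = 1
s8 (pos 8,9,10,11,12,13,14,15): 1⊕1⊕1⊕0⊕1⊕1⊕0⊕1 = 0
Syndrome s8…s1 = 0110 → error at position 6.
Flip position 6: 111100111101101 → 111101111101101

111101111101101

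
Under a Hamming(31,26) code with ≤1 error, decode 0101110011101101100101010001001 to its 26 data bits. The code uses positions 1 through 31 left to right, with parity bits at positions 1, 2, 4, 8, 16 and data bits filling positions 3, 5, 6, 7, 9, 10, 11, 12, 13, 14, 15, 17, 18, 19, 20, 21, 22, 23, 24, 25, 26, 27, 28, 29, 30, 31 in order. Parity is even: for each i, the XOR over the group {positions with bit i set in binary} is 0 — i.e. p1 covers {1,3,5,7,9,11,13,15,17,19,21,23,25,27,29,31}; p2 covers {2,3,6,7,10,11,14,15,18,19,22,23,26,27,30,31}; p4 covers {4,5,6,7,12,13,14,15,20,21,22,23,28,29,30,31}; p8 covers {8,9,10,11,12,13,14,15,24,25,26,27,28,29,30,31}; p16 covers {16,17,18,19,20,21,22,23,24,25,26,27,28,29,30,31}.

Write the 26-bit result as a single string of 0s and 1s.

s1 (pos 1,3,5,7,9,11,13,15,17,19,21,23,25,27,29,31): 0⊕0⊕1⊕0⊕1⊕1⊕1⊕0⊕1⊕0⊕0⊕0⊕0⊕0⊕0⊕1 = 0
s2 (pos 2,3,6,7,10,11,14,15,18,19,22,23,26,27,30,31): 1⊕0⊕1⊕0⊕1⊕1⊕1⊕0⊕0⊕0⊕1⊕0⊕0⊕0⊕0⊕1 = 1
s4 (pos 4,5,6,7,12,13,14,15,20,21,22,23,28,29,30,31): 1⊕1⊕1⊕0⊕0⊕1⊕1⊕0⊕1⊕0⊕1⊕0⊕1⊕0⊕0⊕1 = 1
s8 (pos 8,9,10,11,12,13,14,15,24,25,26,27,28,29,30,31): 0⊕1⊕1⊕1⊕0⊕1⊕1⊕0⊕1⊕0⊕0⊕0⊕1⊕0⊕0⊕1 = 0
s16 (pos 16,17,18,19,20,21,22,23,24,25,26,27,28,29,30,31): 1⊕1⊕0⊕0⊕1⊕0⊕1⊕0⊕1⊕0⊕0⊕0⊕1⊕0⊕0⊕1 = 1
Syndrome s16…s1 = 10110 → error at position 22.
Flip position 22: 0101110011101101100101010001001 → 0101110011101101100100010001001
Read data bits from positions 3,5,6,7,9,10,11,12,13,14,15,17,18,19,20,21,22,23,24,25,26,27,28,29,30,31: 01101110110100100010001001

01101110110100100010001001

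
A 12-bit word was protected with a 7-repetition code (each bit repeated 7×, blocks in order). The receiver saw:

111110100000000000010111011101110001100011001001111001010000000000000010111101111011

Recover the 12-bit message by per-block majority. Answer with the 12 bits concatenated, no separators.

Block 1 (1111101): 6 ones → 1
Block 2 (0000000): 0 ones → 0
Block 3 (0000010): 1 one → 0
Block 4 (1110111): 6 ones → 1
Block 5 (0111000): 3 ones → 0
Block 6 (1100011): 4 ones → 1
Block 7 (0010011): 3 ones → 0
Block 8 (1100101): 4 ones → 1
Block 9 (0000000): 0 ones → 0
Block 10 (0000000): 0 ones → 0
Block 11 (1011110): 5 ones → 1
Block 12 (1111011): 6 ones → 1

100101010011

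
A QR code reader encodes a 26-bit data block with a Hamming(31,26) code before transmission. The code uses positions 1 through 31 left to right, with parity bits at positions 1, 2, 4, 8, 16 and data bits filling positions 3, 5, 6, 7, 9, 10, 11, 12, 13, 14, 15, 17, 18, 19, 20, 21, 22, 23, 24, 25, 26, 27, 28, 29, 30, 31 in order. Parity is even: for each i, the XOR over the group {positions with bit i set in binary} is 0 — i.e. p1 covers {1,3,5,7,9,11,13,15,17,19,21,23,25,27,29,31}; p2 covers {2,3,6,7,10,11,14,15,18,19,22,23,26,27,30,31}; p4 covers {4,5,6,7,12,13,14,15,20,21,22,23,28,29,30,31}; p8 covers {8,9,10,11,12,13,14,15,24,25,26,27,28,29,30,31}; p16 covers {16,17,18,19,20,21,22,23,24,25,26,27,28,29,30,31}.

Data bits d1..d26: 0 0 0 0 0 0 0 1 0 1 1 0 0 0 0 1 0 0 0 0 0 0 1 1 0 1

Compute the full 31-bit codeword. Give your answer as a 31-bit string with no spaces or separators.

Place data at non-parity positions: p1 p2 0 p4 0 0 0 p8 0 0 0 1 0 1 1 p16 0 0 0 0 1 0 0 0 0 0 0 1 1 0 1
p1 (pos 1,3,5,7,9,11,13,15,17,19,21,23,25,27,29,31): XOR of data positions = 0⊕0⊕0⊕0⊕0⊕0⊕1⊕0⊕0⊕1⊕0⊕0⊕0⊕1⊕1 = 0
p2 (pos 2,3,6,7,10,11,14,15,18,19,22,23,26,27,30,31): XOR of data positions = 0⊕0⊕0⊕0⊕0⊕1⊕1⊕0⊕0⊕0⊕0⊕0⊕0⊕0⊕1 = 1
p4 (pos 4,5,6,7,12,13,14,15,20,21,22,23,28,29,30,31): XOR of data positions = 0⊕0⊕0⊕1⊕0⊕1⊕1⊕0⊕1⊕0⊕0⊕1⊕1⊕0⊕1 = 1
p8 (pos 8,9,10,11,12,13,14,15,24,25,26,27,28,29,30,31): XOR of data positions = 0⊕0⊕0⊕1⊕0⊕1⊕1⊕0⊕0⊕0⊕0⊕1⊕1⊕0⊕1 = 0
p16 (pos 16,17,18,19,20,21,22,23,24,25,26,27,28,29,30,31): XOR of data positions = 0⊕0⊕0⊕0⊕1⊕0⊕0⊕0⊕0⊕0⊕0⊕1⊕1⊕0⊕1 = 0
Codeword: 0101000000010110000010000001101

0101000000010110000010000001101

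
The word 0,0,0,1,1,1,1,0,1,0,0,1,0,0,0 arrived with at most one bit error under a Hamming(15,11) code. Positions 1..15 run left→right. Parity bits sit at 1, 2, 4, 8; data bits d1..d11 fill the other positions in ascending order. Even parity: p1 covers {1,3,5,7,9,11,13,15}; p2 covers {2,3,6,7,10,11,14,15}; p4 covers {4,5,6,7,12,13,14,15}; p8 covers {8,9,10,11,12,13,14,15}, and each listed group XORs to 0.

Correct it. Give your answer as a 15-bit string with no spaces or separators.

s1 (pos 1,3,5,7,9,11,13,15): 0⊕0⊕1⊕1⊕1⊕0⊕0⊕0 = 1
s2 (pos 2,3,6,7,10,11,14,15): 0⊕0⊕1⊕1⊕0⊕0⊕0⊕0 = 0
s4 (pos 4,5,6,7,12,13,14,15): 1⊕1⊕1⊕1⊕1⊕0⊕0⊕0 = 1
s8 (pos 8,9,10,11,12,13,14,15): 0⊕1⊕0⊕0⊕1⊕0⊕0⊕0 = 0
Syndrome s8…s1 = 0101 → error at position 5.
Flip position 5: 000111101001000 → 000101101001000

000101101001000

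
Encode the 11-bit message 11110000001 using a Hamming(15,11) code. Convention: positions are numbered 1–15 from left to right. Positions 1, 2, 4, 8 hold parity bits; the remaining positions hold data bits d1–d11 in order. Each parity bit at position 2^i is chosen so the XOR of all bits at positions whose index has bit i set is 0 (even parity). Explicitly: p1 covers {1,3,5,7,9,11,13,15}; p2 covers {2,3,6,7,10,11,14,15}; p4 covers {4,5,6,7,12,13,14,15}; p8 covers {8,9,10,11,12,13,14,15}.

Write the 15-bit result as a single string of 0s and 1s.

Place data at non-parity positions: p1 p2 1 p4 1 1 1 p8 0 0 0 0 0 0 1
p1 (pos 1,3,5,7,9,11,13,15): XOR of data positions = 1⊕1⊕1⊕0⊕0⊕0⊕1 = 0
p2 (pos 2,3,6,7,10,11,14,15): XOR of data positions = 1⊕1⊕1⊕0⊕0⊕0⊕1 = 0
p4 (pos 4,5,6,7,12,13,14,15): XOR of data positions = 1⊕1⊕1⊕0⊕0⊕0⊕1 = 0
p8 (pos 8,9,10,11,12,13,14,15): XOR of data positions = 0⊕0⊕0⊕0⊕0⊕0⊕1 = 1
Codeword: 001011110000001

001011110000001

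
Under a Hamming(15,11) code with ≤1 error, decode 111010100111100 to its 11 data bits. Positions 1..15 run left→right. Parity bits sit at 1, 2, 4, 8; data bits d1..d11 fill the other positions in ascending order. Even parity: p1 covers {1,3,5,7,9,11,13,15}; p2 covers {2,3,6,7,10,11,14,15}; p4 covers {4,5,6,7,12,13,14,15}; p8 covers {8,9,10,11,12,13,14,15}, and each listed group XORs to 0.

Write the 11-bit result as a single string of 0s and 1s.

s1 (pos 1,3,5,7,9,11,13,15): 1⊕1⊕1⊕1⊕0⊕1⊕1⊕0 = 0
s2 (pos 2,3,6,7,10,11,14,15): 1⊕1⊕0⊕1⊕1⊕1⊕0⊕0 = 1
s4 (pos 4,5,6,7,12,13,14,15): 0⊕1⊕0⊕1⊕1⊕1⊕0⊕0 = 0
s8 (pos 8,9,10,11,12,13,14,15): 0⊕0⊕1⊕1⊕1⊕1⊕0⊕0 = 0
Syndrome s8…s1 = 0010 → error at position 2.
Flip position 2: 111010100111100 → 101010100111100
Read data bits from positions 3,5,6,7,9,10,11,12,13,14,15: 11010111100

11010111100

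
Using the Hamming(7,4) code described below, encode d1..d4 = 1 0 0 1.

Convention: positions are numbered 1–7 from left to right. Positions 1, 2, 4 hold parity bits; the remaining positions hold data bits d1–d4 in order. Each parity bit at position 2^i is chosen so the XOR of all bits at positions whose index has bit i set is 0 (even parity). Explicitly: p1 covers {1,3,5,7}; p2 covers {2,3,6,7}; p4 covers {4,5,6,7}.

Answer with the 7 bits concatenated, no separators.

Place data at non-parity positions: p1 p2 1 p4 0 0 1
p1 (pos 1,3,5,7): XOR of data positions = 1⊕0⊕1 = 0
p2 (pos 2,3,6,7): XOR of data positions = 1⊕0⊕1 = 0
p4 (pos 4,5,6,7): XOR of data positions = 0⊕0⊕1 = 1
Codeword: 0011001

0011001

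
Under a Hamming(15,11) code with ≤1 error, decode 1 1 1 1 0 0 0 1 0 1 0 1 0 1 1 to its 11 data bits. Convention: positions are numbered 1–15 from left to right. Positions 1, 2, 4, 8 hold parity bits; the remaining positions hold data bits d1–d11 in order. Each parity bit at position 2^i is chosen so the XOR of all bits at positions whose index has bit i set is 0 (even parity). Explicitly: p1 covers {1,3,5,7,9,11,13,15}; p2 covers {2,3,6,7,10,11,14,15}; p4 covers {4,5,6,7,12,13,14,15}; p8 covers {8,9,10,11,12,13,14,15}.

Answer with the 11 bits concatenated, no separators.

10000111011

s1 (pos 1,3,5,7,9,11,13,15): 1⊕1⊕0⊕0⊕0⊕0⊕0⊕1 = 1
s2 (pos 2,3,6,7,10,11,14,15): 1⊕1⊕0⊕0⊕1⊕0⊕1⊕1 = 1
s4 (pos 4,5,6,7,12,13,14,15): 1⊕0⊕0⊕0⊕1⊕0⊕1⊕1 = 0
s8 (pos 8,9,10,11,12,13,14,15): 1⊕0⊕1⊕0⊕1⊕0⊕1⊕1 = 1
Syndrome s8…s1 = 1011 → error at position 11.
Flip position 11: 111100010101011 → 111100010111011
Read data bits from positions 3,5,6,7,9,10,11,12,13,14,15: 10000111011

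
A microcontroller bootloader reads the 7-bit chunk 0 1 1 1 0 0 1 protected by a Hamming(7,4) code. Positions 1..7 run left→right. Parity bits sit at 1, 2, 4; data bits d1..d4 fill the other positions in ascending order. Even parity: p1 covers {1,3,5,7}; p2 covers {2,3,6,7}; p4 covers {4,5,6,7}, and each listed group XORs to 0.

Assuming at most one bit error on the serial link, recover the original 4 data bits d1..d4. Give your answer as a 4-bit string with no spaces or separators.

1001

s1 (pos 1,3,5,7): 0⊕1⊕0⊕1 = 0
s2 (pos 2,3,6,7): 1⊕1⊕0⊕1 = 1
s4 (pos 4,5,6,7): 1⊕0⊕0⊕1 = 0
Syndrome s4…s1 = 010 → error at position 2.
Flip position 2: 0111001 → 0011001
Read data bits from positions 3,5,6,7: 1001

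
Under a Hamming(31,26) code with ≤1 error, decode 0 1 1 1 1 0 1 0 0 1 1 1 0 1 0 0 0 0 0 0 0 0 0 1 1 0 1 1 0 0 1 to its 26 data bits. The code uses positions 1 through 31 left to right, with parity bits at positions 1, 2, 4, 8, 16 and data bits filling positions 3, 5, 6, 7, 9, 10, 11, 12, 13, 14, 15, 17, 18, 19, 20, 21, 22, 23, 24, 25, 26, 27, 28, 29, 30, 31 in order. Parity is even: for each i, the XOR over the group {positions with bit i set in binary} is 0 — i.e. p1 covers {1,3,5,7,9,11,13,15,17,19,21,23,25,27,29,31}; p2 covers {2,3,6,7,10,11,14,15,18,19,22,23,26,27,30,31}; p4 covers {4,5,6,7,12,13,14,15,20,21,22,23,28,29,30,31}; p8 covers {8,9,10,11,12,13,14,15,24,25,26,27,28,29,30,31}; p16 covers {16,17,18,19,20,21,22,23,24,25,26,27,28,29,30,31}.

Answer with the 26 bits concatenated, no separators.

11010111010000000011011101

s1 (pos 1,3,5,7,9,11,13,15,17,19,21,23,25,27,29,31): 0⊕1⊕1⊕1⊕0⊕1⊕0⊕0⊕0⊕0⊕0⊕0⊕1⊕1⊕0⊕1 = 1
s2 (pos 2,3,6,7,10,11,14,15,18,19,22,23,26,27,30,31): 1⊕1⊕0⊕1⊕1⊕1⊕1⊕0⊕0⊕0⊕0⊕0⊕0⊕1⊕0⊕1 = 0
s4 (pos 4,5,6,7,12,13,14,15,20,21,22,23,28,29,30,31): 1⊕1⊕0⊕1⊕1⊕0⊕1⊕0⊕0⊕0⊕0⊕0⊕1⊕0⊕0⊕1 = 1
s8 (pos 8,9,10,11,12,13,14,15,24,25,26,27,28,29,30,31): 0⊕0⊕1⊕1⊕1⊕0⊕1⊕0⊕1⊕1⊕0⊕1⊕1⊕0⊕0⊕1 = 1
s16 (pos 16,17,18,19,20,21,22,23,24,25,26,27,28,29,30,31): 0⊕0⊕0⊕0⊕0⊕0⊕0⊕0⊕1⊕1⊕0⊕1⊕1⊕0⊕0⊕1 = 1
Syndrome s16…s1 = 11101 → error at position 29.
Flip position 29: 0111101001110100000000011011001 → 0111101001110100000000011011101
Read data bits from positions 3,5,6,7,9,10,11,12,13,14,15,17,18,19,20,21,22,23,24,25,26,27,28,29,30,31: 11010111010000000011011101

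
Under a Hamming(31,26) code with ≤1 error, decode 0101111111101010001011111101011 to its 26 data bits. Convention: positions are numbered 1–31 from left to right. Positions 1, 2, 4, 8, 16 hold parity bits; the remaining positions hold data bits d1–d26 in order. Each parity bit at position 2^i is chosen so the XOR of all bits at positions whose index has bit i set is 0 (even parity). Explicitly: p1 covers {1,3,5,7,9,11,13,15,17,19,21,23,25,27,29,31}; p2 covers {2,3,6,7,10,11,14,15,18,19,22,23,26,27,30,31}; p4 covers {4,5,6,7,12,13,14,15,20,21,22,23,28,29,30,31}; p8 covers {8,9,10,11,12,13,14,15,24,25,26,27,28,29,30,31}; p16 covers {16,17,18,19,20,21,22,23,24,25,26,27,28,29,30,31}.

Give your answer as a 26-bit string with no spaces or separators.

01111110101001011111101011

s1 (pos 1,3,5,7,9,11,13,15,17,19,21,23,25,27,29,31): 0⊕0⊕1⊕1⊕1⊕1⊕1⊕1⊕0⊕1⊕1⊕1⊕1⊕0⊕0⊕1 = 1
s2 (pos 2,3,6,7,10,11,14,15,18,19,22,23,26,27,30,31): 1⊕0⊕1⊕1⊕1⊕1⊕0⊕1⊕0⊕1⊕1⊕1⊕1⊕0⊕1⊕1 = 0
s4 (pos 4,5,6,7,12,13,14,15,20,21,22,23,28,29,30,31): 1⊕1⊕1⊕1⊕0⊕1⊕0⊕1⊕0⊕1⊕1⊕1⊕1⊕0⊕1⊕1 = 0
s8 (pos 8,9,10,11,12,13,14,15,24,25,26,27,28,29,30,31): 1⊕1⊕1⊕1⊕0⊕1⊕0⊕1⊕1⊕1⊕1⊕0⊕1⊕0⊕1⊕1 = 0
s16 (pos 16,17,18,19,20,21,22,23,24,25,26,27,28,29,30,31): 0⊕0⊕0⊕1⊕0⊕1⊕1⊕1⊕1⊕1⊕1⊕0⊕1⊕0⊕1⊕1 = 0
Syndrome s16…s1 = 00001 → error at position 1.
Flip position 1: 0101111111101010001011111101011 → 1101111111101010001011111101011
Read data bits from positions 3,5,6,7,9,10,11,12,13,14,15,17,18,19,20,21,22,23,24,25,26,27,28,29,30,31: 01111110101001011111101011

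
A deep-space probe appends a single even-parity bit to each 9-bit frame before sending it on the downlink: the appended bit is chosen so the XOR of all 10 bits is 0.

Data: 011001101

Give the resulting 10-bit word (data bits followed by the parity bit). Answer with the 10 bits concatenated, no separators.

0110011011

XOR of the 9 data bits: 0⊕1⊕1⊕0⊕0⊕1⊕1⊕0⊕1 = 1
Parity bit = 1 (so all 10 bits XOR to 0).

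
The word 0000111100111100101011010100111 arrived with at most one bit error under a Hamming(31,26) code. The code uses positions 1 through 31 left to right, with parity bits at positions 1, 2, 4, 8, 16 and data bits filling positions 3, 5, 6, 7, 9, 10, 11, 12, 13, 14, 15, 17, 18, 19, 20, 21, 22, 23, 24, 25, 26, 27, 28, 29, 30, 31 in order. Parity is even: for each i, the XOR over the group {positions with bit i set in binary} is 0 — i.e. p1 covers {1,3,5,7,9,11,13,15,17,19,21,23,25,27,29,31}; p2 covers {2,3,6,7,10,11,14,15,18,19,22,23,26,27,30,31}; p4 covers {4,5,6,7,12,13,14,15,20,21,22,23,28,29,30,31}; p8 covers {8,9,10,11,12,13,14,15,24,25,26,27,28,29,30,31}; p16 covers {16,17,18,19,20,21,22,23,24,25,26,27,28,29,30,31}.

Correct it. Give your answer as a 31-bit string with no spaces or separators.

s1 (pos 1,3,5,7,9,11,13,15,17,19,21,23,25,27,29,31): 0⊕0⊕1⊕1⊕0⊕1⊕1⊕0⊕1⊕1⊕1⊕0⊕0⊕0⊕1⊕1 = 1
s2 (pos 2,3,6,7,10,11,14,15,18,19,22,23,26,27,30,31): 0⊕0⊕1⊕1⊕0⊕1⊕1⊕0⊕0⊕1⊕1⊕0⊕1⊕0⊕1⊕1 = 1
s4 (pos 4,5,6,7,12,13,14,15,20,21,22,23,28,29,30,31): 0⊕1⊕1⊕1⊕1⊕1⊕1⊕0⊕0⊕1⊕1⊕0⊕0⊕1⊕1⊕1 = 1
s8 (pos 8,9,10,11,12,13,14,15,24,25,26,27,28,29,30,31): 1⊕0⊕0⊕1⊕1⊕1⊕1⊕0⊕1⊕0⊕1⊕0⊕0⊕1⊕1⊕1 = 0
s16 (pos 16,17,18,19,20,21,22,23,24,25,26,27,28,29,30,31): 0⊕1⊕0⊕1⊕0⊕1⊕1⊕0⊕1⊕0⊕1⊕0⊕0⊕1⊕1⊕1 = 1
Syndrome s16…s1 = 10111 → error at position 23.
Flip position 23: 0000111100111100101011010100111 → 0000111100111100101011110100111

0000111100111100101011110100111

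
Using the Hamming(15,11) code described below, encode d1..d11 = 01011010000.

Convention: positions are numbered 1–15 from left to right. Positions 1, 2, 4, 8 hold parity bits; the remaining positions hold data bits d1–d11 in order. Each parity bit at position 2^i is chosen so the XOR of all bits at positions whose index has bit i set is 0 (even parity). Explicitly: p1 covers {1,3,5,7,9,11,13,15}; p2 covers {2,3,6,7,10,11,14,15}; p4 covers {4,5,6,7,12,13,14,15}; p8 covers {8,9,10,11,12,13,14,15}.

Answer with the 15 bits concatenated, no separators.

Place data at non-parity positions: p1 p2 0 p4 1 0 1 p8 1 0 1 0 0 0 0
p1 (pos 1,3,5,7,9,11,13,15): XOR of data positions = 0⊕1⊕1⊕1⊕1⊕0⊕0 = 0
p2 (pos 2,3,6,7,10,11,14,15): XOR of data positions = 0⊕0⊕1⊕0⊕1⊕0⊕0 = 0
p4 (pos 4,5,6,7,12,13,14,15): XOR of data positions = 1⊕0⊕1⊕0⊕0⊕0⊕0 = 0
p8 (pos 8,9,10,11,12,13,14,15): XOR of data positions = 1⊕0⊕1⊕0⊕0⊕0⊕0 = 0
Codeword: 000010101010000

000010101010000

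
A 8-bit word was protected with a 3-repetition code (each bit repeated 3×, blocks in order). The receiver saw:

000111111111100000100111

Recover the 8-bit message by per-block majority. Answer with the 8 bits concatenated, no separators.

Block 1 (000): 0 ones → 0
Block 2 (111): 3 ones → 1
Block 3 (111): 3 ones → 1
Block 4 (111): 3 ones → 1
Block 5 (100): 1 one → 0
Block 6 (000): 0 ones → 0
Block 7 (100): 1 one → 0
Block 8 (111): 3 ones → 1

01110001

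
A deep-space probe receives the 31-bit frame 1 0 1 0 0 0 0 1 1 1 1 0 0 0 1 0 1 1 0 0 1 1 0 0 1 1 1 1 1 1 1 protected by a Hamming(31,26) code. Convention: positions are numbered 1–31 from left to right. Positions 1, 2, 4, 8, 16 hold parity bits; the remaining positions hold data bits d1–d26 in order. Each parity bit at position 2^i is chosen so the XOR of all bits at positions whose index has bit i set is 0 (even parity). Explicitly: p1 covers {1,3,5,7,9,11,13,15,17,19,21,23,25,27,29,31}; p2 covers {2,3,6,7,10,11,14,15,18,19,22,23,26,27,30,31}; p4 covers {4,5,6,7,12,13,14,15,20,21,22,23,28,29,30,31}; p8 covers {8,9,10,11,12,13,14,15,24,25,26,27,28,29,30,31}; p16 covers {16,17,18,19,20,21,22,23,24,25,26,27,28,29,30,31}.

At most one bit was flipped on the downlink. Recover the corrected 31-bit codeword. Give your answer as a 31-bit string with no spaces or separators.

s1 (pos 1,3,5,7,9,11,13,15,17,19,21,23,25,27,29,31): 1⊕1⊕0⊕0⊕1⊕1⊕0⊕1⊕1⊕0⊕1⊕0⊕1⊕1⊕1⊕1 = 1
s2 (pos 2,3,6,7,10,11,14,15,18,19,22,23,26,27,30,31): 0⊕1⊕0⊕0⊕1⊕1⊕0⊕1⊕1⊕0⊕1⊕0⊕1⊕1⊕1⊕1 = 0
s4 (pos 4,5,6,7,12,13,14,15,20,21,22,23,28,29,30,31): 0⊕0⊕0⊕0⊕0⊕0⊕0⊕1⊕0⊕1⊕1⊕0⊕1⊕1⊕1⊕1 = 1
s8 (pos 8,9,10,11,12,13,14,15,24,25,26,27,28,29,30,31): 1⊕1⊕1⊕1⊕0⊕0⊕0⊕1⊕0⊕1⊕1⊕1⊕1⊕1⊕1⊕1 = 0
s16 (pos 16,17,18,19,20,21,22,23,24,25,26,27,28,29,30,31): 0⊕1⊕1⊕0⊕0⊕1⊕1⊕0⊕0⊕1⊕1⊕1⊕1⊕1⊕1⊕1 = 1
Syndrome s16…s1 = 10101 → error at position 21.
Flip position 21: 1010000111100010110011001111111 → 1010000111100010110001001111111

1010000111100010110001001111111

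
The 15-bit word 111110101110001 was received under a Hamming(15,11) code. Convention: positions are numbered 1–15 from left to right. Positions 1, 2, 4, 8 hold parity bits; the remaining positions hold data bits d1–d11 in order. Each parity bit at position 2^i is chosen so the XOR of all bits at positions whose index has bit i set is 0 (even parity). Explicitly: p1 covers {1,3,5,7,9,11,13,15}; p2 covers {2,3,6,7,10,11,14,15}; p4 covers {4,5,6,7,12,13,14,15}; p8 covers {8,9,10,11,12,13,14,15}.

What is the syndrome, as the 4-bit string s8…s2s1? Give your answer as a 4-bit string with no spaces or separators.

s1 (pos 1,3,5,7,9,11,13,15): 1⊕1⊕1⊕1⊕1⊕1⊕0⊕1 = 1
s2 (pos 2,3,6,7,10,11,14,15): 1⊕1⊕0⊕1⊕1⊕1⊕0⊕1 = 0
s4 (pos 4,5,6,7,12,13,14,15): 1⊕1⊕0⊕1⊕0⊕0⊕0⊕1 = 0
s8 (pos 8,9,10,11,12,13,14,15): 0⊕1⊕1⊕1⊕0⊕0⊕0⊕1 = 0
Syndrome s8…s1 = 0001 → error at position 1.

0001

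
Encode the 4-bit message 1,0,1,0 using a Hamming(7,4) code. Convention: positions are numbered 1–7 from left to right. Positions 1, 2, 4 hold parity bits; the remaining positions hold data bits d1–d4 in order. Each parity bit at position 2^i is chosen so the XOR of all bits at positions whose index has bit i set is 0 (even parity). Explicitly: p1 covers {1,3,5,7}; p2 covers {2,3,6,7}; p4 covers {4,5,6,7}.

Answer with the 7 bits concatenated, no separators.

1011010

Place data at non-parity positions: p1 p2 1 p4 0 1 0
p1 (pos 1,3,5,7): XOR of data positions = 1⊕0⊕0 = 1
p2 (pos 2,3,6,7): XOR of data positions = 1⊕1⊕0 = 0
p4 (pos 4,5,6,7): XOR of data positions = 0⊕1⊕0 = 1
Codeword: 1011010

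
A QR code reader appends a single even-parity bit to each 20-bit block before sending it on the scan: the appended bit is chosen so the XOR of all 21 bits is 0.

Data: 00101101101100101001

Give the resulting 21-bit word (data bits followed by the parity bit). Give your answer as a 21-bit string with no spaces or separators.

001011011011001010010

XOR of the 20 data bits: 0⊕0⊕1⊕0⊕1⊕1⊕0⊕1⊕1⊕0⊕1⊕1⊕0⊕0⊕1⊕0⊕1⊕0⊕0⊕1 = 0
Parity bit = 0 (so all 21 bits XOR to 0).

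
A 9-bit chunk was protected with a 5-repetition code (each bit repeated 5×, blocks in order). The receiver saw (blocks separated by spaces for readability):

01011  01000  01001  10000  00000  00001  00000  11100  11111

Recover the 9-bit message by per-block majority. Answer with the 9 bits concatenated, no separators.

Block 1 (01011): 3 ones → 1
Block 2 (01000): 1 one → 0
Block 3 (01001): 2 ones → 0
Block 4 (10000): 1 one → 0
Block 5 (00000): 0 ones → 0
Block 6 (00001): 1 one → 0
Block 7 (00000): 0 ones → 0
Block 8 (11100): 3 ones → 1
Block 9 (11111): 5 ones → 1

100000011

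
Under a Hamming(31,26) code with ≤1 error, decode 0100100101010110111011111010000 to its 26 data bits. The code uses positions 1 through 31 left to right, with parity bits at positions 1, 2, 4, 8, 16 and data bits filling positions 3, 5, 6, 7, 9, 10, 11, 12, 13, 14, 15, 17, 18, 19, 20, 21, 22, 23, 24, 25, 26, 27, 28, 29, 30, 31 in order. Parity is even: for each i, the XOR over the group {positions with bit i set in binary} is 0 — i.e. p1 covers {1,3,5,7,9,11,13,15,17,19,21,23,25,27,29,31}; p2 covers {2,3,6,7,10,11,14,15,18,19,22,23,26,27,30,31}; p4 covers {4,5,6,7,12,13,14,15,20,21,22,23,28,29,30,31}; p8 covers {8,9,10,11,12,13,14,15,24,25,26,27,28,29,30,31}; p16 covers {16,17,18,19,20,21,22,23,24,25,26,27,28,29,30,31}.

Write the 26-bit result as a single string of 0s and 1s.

s1 (pos 1,3,5,7,9,11,13,15,17,19,21,23,25,27,29,31): 0⊕0⊕1⊕0⊕0⊕0⊕0⊕1⊕1⊕1⊕1⊕1⊕1⊕1⊕0⊕0 = 0
s2 (pos 2,3,6,7,10,11,14,15,18,19,22,23,26,27,30,31): 1⊕0⊕0⊕0⊕1⊕0⊕1⊕1⊕1⊕1⊕1⊕1⊕0⊕1⊕0⊕0 = 1
s4 (pos 4,5,6,7,12,13,14,15,20,21,22,23,28,29,30,31): 0⊕1⊕0⊕0⊕1⊕0⊕1⊕1⊕0⊕1⊕1⊕1⊕0⊕0⊕0⊕0 = 1
s8 (pos 8,9,10,11,12,13,14,15,24,25,26,27,28,29,30,31): 1⊕0⊕1⊕0⊕1⊕0⊕1⊕1⊕1⊕1⊕0⊕1⊕0⊕0⊕0⊕0 = 0
s16 (pos 16,17,18,19,20,21,22,23,24,25,26,27,28,29,30,31): 0⊕1⊕1⊕1⊕0⊕1⊕1⊕1⊕1⊕1⊕0⊕1⊕0⊕0⊕0⊕0 = 1
Syndrome s16…s1 = 10110 → error at position 22.
Flip position 22: 0100100101010110111011111010000 → 0100100101010110111010111010000
Read data bits from positions 3,5,6,7,9,10,11,12,13,14,15,17,18,19,20,21,22,23,24,25,26,27,28,29,30,31: 01000101011111010111010000

01000101011111010111010000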